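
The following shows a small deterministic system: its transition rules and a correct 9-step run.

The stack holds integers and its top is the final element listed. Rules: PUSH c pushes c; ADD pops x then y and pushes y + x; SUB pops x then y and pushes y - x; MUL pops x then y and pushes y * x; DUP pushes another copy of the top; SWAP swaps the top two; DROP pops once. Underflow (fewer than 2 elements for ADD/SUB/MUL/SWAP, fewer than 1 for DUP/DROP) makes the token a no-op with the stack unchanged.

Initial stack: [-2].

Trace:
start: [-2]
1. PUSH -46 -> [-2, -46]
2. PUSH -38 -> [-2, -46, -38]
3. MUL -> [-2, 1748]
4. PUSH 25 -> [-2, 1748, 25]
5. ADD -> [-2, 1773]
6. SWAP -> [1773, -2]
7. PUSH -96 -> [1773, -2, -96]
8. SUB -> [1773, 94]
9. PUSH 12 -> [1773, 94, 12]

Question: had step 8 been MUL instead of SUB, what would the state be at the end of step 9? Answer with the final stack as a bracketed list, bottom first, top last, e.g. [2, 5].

(re-executing from step 8 with the substitution; state before step 8: [1773, -2, -96])
8. MUL -> [1773, 192]
9. PUSH 12 -> [1773, 192, 12]

[1773, 192, 12]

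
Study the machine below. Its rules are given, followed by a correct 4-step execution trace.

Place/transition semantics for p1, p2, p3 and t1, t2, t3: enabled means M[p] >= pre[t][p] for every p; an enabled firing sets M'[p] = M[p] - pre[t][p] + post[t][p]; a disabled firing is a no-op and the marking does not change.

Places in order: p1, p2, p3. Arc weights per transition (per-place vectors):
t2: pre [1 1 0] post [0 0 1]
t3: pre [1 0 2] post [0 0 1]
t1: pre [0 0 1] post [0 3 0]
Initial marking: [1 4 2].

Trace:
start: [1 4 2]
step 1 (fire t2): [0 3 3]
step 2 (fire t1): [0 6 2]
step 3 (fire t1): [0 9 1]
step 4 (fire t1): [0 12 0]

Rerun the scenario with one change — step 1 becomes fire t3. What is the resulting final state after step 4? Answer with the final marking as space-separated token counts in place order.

0 7 0

(re-executing from step 1 with the substitution; state before step 1: [1 4 2])
step 1 (fire t3): [0 4 1]
step 2 (fire t1): [0 7 0]
step 3 (fire t1): [0 7 0]
step 4 (fire t1): [0 7 0]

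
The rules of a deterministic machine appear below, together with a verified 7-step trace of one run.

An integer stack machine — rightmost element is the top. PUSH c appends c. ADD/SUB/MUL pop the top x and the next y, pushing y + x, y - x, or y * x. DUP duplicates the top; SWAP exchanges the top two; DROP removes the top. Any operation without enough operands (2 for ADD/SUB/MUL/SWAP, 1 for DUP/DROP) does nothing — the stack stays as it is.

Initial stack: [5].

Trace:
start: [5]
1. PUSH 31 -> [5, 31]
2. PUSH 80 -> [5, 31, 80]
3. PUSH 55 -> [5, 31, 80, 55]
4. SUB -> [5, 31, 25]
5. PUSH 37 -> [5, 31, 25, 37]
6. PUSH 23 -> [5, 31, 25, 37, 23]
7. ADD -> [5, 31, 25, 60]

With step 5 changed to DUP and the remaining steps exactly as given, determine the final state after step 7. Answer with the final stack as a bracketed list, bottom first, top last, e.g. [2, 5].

[5, 31, 25, 48]

(re-executing from step 5 with the substitution; state before step 5: [5, 31, 25])
5. DUP -> [5, 31, 25, 25]
6. PUSH 23 -> [5, 31, 25, 25, 23]
7. ADD -> [5, 31, 25, 48]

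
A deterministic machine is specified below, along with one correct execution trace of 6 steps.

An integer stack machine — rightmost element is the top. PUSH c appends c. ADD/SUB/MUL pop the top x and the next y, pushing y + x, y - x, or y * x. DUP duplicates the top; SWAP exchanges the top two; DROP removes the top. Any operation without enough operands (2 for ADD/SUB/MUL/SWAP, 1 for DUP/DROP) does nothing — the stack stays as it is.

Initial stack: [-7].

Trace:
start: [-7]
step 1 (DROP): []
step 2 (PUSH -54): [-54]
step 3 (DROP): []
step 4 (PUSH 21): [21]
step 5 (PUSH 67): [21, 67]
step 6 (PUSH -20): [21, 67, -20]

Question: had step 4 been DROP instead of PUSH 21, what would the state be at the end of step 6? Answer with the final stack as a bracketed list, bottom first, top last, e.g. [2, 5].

[67, -20]

(re-executing from step 4 with the substitution; state before step 4: [])
step 4 (DROP): []
step 5 (PUSH 67): [67]
step 6 (PUSH -20): [67, -20]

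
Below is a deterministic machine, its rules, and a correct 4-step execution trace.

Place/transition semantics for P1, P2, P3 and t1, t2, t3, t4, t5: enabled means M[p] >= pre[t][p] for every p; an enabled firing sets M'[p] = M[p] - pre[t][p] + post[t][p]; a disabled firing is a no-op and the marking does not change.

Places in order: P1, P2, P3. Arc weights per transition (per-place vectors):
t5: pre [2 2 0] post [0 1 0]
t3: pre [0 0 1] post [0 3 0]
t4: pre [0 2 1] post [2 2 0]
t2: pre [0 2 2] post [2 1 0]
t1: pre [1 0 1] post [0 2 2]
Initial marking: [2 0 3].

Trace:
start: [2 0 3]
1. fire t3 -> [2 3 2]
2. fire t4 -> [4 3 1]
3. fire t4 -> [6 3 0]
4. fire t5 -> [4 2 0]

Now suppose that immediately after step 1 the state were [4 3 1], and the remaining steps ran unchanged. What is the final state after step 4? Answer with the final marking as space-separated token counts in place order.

4 2 0

state after step 1 := [4 3 1]
2. fire t4 -> [6 3 0]
3. fire t4 -> [6 3 0]
4. fire t5 -> [4 2 0]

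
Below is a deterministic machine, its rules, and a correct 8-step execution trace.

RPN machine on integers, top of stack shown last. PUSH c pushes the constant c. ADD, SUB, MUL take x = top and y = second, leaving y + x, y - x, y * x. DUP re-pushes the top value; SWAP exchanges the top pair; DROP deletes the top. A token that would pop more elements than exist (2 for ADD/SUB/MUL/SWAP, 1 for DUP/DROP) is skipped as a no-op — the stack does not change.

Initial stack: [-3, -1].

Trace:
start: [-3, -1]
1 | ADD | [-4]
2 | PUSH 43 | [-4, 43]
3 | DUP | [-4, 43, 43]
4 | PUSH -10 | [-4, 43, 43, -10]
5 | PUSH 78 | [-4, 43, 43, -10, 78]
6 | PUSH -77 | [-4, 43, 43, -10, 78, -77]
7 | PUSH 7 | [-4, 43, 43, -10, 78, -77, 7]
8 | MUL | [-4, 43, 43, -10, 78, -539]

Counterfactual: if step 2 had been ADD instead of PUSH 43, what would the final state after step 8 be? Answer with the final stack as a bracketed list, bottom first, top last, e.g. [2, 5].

(re-executing from step 2 with the substitution; state before step 2: [-4])
2 | ADD | [-4]
3 | DUP | [-4, -4]
4 | PUSH -10 | [-4, -4, -10]
5 | PUSH 78 | [-4, -4, -10, 78]
6 | PUSH -77 | [-4, -4, -10, 78, -77]
7 | PUSH 7 | [-4, -4, -10, 78, -77, 7]
8 | MUL | [-4, -4, -10, 78, -539]

[-4, -4, -10, 78, -539]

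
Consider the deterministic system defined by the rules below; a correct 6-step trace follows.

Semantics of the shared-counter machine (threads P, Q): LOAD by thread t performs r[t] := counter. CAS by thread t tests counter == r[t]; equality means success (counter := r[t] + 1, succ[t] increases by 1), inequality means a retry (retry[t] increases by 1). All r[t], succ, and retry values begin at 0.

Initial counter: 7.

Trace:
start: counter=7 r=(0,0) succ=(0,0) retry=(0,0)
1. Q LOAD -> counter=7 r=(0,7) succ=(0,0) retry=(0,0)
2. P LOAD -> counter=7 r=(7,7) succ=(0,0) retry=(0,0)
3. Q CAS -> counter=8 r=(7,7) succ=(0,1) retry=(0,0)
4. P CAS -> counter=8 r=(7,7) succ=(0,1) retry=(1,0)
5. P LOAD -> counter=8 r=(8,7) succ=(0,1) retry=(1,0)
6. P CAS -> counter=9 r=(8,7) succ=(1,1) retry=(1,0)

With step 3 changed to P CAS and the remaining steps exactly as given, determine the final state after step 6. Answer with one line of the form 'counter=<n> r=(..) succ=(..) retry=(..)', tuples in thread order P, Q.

counter=9 r=(8,7) succ=(2,0) retry=(1,0)

(re-executing from step 3 with the substitution; state before step 3: counter=7 r=(7,7) succ=(0,0) retry=(0,0))
3. P CAS -> counter=8 r=(7,7) succ=(1,0) retry=(0,0)
4. P CAS -> counter=8 r=(7,7) succ=(1,0) retry=(1,0)
5. P LOAD -> counter=8 r=(8,7) succ=(1,0) retry=(1,0)
6. P CAS -> counter=9 r=(8,7) succ=(2,0) retry=(1,0)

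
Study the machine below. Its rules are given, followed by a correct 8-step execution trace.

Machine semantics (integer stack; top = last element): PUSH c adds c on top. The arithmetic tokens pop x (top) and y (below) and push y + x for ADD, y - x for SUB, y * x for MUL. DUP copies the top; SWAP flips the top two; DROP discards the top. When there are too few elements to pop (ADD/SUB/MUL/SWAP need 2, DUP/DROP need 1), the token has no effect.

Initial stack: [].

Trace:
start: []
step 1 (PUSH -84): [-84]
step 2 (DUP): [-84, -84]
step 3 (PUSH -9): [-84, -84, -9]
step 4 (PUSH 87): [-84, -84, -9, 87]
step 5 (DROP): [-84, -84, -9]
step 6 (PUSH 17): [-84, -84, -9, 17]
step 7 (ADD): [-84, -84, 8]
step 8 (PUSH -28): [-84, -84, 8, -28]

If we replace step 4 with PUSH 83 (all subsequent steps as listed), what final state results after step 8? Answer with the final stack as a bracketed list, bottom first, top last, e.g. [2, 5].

(re-executing from step 4 with the substitution; state before step 4: [-84, -84, -9])
step 4 (PUSH 83): [-84, -84, -9, 83]
step 5 (DROP): [-84, -84, -9]
step 6 (PUSH 17): [-84, -84, -9, 17]
step 7 (ADD): [-84, -84, 8]
step 8 (PUSH -28): [-84, -84, 8, -28]

[-84, -84, 8, -28]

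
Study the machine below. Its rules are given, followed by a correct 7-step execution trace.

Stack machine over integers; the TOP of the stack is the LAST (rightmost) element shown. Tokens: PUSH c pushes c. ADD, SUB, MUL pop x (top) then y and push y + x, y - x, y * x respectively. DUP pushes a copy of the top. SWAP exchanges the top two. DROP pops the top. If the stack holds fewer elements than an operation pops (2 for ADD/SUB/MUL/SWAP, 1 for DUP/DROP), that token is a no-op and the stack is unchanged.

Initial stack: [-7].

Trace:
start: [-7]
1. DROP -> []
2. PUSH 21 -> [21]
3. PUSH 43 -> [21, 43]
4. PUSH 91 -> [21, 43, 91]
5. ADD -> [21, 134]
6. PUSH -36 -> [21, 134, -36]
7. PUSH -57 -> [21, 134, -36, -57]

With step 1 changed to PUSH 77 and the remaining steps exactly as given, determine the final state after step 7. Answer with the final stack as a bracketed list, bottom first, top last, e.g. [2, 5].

[-7, 77, 21, 134, -36, -57]

(re-executing from step 1 with the substitution; state before step 1: [-7])
1. PUSH 77 -> [-7, 77]
2. PUSH 21 -> [-7, 77, 21]
3. PUSH 43 -> [-7, 77, 21, 43]
4. PUSH 91 -> [-7, 77, 21, 43, 91]
5. ADD -> [-7, 77, 21, 134]
6. PUSH -36 -> [-7, 77, 21, 134, -36]
7. PUSH -57 -> [-7, 77, 21, 134, -36, -57]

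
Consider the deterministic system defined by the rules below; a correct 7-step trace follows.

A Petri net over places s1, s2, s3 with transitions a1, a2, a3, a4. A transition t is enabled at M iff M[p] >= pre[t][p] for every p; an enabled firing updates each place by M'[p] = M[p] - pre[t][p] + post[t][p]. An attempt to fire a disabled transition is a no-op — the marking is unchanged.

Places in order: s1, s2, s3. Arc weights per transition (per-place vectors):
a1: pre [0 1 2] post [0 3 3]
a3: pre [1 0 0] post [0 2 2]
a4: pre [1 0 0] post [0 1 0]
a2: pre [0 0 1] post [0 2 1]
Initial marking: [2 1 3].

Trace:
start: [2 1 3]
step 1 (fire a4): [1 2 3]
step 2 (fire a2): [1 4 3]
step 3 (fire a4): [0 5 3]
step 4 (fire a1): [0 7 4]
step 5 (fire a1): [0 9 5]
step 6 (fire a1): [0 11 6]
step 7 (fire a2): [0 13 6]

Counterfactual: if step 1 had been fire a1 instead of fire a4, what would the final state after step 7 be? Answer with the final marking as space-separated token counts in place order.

(re-executing from step 1 with the substitution; state before step 1: [2 1 3])
step 1 (fire a1): [2 3 4]
step 2 (fire a2): [2 5 4]
step 3 (fire a4): [1 6 4]
step 4 (fire a1): [1 8 5]
step 5 (fire a1): [1 10 6]
step 6 (fire a1): [1 12 7]
step 7 (fire a2): [1 14 7]

1 14 7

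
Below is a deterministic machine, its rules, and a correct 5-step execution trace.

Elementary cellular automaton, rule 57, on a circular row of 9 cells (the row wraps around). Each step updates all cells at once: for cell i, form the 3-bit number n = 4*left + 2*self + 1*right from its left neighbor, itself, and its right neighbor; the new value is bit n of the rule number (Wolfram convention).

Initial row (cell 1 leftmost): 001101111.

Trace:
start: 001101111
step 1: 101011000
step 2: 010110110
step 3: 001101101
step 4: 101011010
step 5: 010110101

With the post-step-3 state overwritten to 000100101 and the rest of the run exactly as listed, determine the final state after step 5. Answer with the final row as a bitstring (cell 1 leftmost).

101001001

state after step 3 := 000100101
step 4: 110010010
step 5: 101001001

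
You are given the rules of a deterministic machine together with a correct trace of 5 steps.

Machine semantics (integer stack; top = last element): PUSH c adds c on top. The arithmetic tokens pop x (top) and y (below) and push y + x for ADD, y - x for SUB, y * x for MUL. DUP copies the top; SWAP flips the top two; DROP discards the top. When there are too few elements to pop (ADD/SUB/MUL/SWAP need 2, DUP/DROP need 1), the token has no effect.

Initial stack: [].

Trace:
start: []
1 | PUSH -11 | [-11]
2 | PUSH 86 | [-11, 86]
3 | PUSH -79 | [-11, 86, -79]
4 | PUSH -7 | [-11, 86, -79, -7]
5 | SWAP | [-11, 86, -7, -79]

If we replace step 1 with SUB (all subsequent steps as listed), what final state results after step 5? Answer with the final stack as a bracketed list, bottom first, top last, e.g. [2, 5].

(re-executing from step 1 with the substitution; state before step 1: [])
1 | SUB | []
2 | PUSH 86 | [86]
3 | PUSH -79 | [86, -79]
4 | PUSH -7 | [86, -79, -7]
5 | SWAP | [86, -7, -79]

[86, -7, -79]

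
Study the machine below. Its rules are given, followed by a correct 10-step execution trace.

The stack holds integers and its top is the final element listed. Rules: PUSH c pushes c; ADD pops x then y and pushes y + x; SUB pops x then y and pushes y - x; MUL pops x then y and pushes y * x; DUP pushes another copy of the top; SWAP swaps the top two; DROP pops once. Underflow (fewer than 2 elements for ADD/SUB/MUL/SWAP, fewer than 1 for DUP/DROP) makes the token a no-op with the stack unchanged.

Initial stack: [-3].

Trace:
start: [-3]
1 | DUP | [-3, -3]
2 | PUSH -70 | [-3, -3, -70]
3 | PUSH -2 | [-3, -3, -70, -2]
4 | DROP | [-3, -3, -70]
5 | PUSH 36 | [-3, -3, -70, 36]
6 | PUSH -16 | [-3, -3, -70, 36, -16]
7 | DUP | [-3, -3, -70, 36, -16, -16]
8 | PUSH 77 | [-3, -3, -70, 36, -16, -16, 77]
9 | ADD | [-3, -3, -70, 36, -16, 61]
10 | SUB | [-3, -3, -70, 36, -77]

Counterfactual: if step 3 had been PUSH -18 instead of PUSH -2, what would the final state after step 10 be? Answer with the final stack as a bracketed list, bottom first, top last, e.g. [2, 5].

(re-executing from step 3 with the substitution; state before step 3: [-3, -3, -70])
3 | PUSH -18 | [-3, -3, -70, -18]
4 | DROP | [-3, -3, -70]
5 | PUSH 36 | [-3, -3, -70, 36]
6 | PUSH -16 | [-3, -3, -70, 36, -16]
7 | DUP | [-3, -3, -70, 36, -16, -16]
8 | PUSH 77 | [-3, -3, -70, 36, -16, -16, 77]
9 | ADD | [-3, -3, -70, 36, -16, 61]
10 | SUB | [-3, -3, -70, 36, -77]

[-3, -3, -70, 36, -77]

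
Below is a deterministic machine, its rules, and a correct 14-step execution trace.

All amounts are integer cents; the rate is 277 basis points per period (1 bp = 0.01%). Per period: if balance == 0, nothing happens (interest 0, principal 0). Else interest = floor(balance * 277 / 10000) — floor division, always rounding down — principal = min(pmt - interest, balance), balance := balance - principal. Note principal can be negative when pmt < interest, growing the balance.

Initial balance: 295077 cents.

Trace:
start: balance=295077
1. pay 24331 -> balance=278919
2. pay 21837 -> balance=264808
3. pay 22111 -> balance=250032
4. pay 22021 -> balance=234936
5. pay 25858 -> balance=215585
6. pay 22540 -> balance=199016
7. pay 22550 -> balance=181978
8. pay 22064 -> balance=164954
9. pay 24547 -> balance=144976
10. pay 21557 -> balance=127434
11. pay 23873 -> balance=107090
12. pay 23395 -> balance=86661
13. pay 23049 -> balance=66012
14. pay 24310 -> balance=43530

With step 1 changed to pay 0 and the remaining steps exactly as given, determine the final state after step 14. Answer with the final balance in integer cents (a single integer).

(re-executing from step 1 with the substitution; state before step 1: balance=295077)
1. pay 0 -> balance=303250
2. pay 21837 -> balance=289813
3. pay 22111 -> balance=275729
4. pay 22021 -> balance=261345
5. pay 25858 -> balance=242726
6. pay 22540 -> balance=226909
7. pay 22550 -> balance=210644
8. pay 22064 -> balance=194414
9. pay 24547 -> balance=175252
10. pay 21557 -> balance=158549
11. pay 23873 -> balance=139067
12. pay 23395 -> balance=119524
13. pay 23049 -> balance=99785
14. pay 24310 -> balance=78239

78239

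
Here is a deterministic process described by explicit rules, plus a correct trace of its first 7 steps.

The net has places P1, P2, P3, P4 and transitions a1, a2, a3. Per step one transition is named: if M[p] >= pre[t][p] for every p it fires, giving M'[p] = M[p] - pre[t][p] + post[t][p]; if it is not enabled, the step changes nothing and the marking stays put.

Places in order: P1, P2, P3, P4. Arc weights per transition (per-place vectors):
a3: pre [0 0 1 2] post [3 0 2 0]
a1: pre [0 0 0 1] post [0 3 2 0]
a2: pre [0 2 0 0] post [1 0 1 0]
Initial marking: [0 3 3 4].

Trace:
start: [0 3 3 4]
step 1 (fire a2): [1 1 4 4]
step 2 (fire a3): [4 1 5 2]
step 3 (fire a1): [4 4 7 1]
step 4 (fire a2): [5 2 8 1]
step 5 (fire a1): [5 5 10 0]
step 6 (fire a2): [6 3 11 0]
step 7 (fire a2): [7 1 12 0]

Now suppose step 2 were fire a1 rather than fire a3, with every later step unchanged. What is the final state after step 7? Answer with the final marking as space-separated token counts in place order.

(re-executing from step 2 with the substitution; state before step 2: [1 1 4 4])
step 2 (fire a1): [1 4 6 3]
step 3 (fire a1): [1 7 8 2]
step 4 (fire a2): [2 5 9 2]
step 5 (fire a1): [2 8 11 1]
step 6 (fire a2): [3 6 12 1]
step 7 (fire a2): [4 4 13 1]

4 4 13 1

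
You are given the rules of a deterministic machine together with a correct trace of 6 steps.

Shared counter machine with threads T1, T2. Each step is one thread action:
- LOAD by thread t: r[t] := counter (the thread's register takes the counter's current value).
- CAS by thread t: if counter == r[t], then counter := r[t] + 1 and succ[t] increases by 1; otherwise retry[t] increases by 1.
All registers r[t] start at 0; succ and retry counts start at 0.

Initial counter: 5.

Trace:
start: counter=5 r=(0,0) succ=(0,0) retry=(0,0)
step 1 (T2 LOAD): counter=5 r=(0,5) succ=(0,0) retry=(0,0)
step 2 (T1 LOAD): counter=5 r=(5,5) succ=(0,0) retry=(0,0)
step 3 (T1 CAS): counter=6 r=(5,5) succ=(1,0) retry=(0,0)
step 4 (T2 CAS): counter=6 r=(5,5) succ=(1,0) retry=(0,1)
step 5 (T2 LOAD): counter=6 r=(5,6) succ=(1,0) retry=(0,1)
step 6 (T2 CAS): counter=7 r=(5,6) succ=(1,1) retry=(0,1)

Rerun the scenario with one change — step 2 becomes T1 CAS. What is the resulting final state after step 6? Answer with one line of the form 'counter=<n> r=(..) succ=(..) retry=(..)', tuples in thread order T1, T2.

counter=7 r=(0,6) succ=(0,2) retry=(2,0)

(re-executing from step 2 with the substitution; state before step 2: counter=5 r=(0,5) succ=(0,0) retry=(0,0))
step 2 (T1 CAS): counter=5 r=(0,5) succ=(0,0) retry=(1,0)
step 3 (T1 CAS): counter=5 r=(0,5) succ=(0,0) retry=(2,0)
step 4 (T2 CAS): counter=6 r=(0,5) succ=(0,1) retry=(2,0)
step 5 (T2 LOAD): counter=6 r=(0,6) succ=(0,1) retry=(2,0)
step 6 (T2 CAS): counter=7 r=(0,6) succ=(0,2) retry=(2,0)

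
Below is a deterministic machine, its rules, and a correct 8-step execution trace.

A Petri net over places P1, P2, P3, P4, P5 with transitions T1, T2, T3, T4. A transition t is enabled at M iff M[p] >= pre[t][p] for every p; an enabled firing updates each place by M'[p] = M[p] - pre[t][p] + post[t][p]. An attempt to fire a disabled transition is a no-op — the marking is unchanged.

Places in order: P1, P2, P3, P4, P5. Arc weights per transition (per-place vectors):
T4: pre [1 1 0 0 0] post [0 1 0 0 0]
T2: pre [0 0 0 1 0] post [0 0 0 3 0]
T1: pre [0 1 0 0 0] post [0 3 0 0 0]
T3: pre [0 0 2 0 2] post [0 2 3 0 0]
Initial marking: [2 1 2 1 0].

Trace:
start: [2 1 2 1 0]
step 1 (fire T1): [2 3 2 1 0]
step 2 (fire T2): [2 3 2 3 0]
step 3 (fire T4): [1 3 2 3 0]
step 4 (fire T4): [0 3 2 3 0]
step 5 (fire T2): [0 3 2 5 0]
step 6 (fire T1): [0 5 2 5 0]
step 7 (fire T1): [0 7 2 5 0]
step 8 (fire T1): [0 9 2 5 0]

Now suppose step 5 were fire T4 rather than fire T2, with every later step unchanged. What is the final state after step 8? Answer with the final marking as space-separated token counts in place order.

0 9 2 3 0

(re-executing from step 5 with the substitution; state before step 5: [0 3 2 3 0])
step 5 (fire T4): [0 3 2 3 0]
step 6 (fire T1): [0 5 2 3 0]
step 7 (fire T1): [0 7 2 3 0]
step 8 (fire T1): [0 9 2 3 0]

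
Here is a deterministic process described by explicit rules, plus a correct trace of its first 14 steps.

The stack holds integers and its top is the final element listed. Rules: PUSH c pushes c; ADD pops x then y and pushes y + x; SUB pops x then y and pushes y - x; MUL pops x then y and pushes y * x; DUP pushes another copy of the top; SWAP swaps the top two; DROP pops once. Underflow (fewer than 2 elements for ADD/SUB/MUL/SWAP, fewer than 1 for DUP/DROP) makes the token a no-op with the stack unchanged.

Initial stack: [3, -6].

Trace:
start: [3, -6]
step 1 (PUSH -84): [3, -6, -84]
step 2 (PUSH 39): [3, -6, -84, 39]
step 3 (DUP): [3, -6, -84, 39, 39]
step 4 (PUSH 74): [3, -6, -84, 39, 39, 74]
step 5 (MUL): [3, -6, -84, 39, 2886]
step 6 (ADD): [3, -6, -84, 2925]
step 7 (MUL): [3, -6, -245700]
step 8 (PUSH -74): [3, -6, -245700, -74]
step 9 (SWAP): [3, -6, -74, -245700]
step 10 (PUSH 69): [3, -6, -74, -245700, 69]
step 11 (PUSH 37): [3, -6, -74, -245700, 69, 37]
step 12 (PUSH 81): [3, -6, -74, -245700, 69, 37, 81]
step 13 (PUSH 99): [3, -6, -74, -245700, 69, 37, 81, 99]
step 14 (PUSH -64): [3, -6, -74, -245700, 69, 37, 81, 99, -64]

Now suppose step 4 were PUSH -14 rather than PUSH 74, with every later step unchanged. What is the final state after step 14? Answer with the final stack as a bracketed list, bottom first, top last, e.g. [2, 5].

(re-executing from step 4 with the substitution; state before step 4: [3, -6, -84, 39, 39])
step 4 (PUSH -14): [3, -6, -84, 39, 39, -14]
step 5 (MUL): [3, -6, -84, 39, -546]
step 6 (ADD): [3, -6, -84, -507]
step 7 (MUL): [3, -6, 42588]
step 8 (PUSH -74): [3, -6, 42588, -74]
step 9 (SWAP): [3, -6, -74, 42588]
step 10 (PUSH 69): [3, -6, -74, 42588, 69]
step 11 (PUSH 37): [3, -6, -74, 42588, 69, 37]
step 12 (PUSH 81): [3, -6, -74, 42588, 69, 37, 81]
step 13 (PUSH 99): [3, -6, -74, 42588, 69, 37, 81, 99]
step 14 (PUSH -64): [3, -6, -74, 42588, 69, 37, 81, 99, -64]

[3, -6, -74, 42588, 69, 37, 81, 99, -64]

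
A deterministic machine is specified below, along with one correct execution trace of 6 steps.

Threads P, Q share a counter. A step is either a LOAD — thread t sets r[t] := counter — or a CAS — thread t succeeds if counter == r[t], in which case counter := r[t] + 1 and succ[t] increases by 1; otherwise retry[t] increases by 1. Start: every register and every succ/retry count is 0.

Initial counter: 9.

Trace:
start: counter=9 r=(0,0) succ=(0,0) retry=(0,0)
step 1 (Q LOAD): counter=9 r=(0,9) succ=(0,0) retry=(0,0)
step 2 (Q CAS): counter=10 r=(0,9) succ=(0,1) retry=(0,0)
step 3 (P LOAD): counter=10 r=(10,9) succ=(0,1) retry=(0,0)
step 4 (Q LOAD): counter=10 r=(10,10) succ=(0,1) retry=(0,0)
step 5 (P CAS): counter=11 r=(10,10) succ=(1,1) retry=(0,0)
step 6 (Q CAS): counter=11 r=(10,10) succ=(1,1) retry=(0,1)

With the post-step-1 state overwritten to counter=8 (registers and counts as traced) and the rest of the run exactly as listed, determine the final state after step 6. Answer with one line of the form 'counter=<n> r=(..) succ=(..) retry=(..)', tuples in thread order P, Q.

state after step 1 := counter=8 r=(0,9) succ=(0,0) retry=(0,0)
step 2 (Q CAS): counter=8 r=(0,9) succ=(0,0) retry=(0,1)
step 3 (P LOAD): counter=8 r=(8,9) succ=(0,0) retry=(0,1)
step 4 (Q LOAD): counter=8 r=(8,8) succ=(0,0) retry=(0,1)
step 5 (P CAS): counter=9 r=(8,8) succ=(1,0) retry=(0,1)
step 6 (Q CAS): counter=9 r=(8,8) succ=(1,0) retry=(0,2)

counter=9 r=(8,8) succ=(1,0) retry=(0,2)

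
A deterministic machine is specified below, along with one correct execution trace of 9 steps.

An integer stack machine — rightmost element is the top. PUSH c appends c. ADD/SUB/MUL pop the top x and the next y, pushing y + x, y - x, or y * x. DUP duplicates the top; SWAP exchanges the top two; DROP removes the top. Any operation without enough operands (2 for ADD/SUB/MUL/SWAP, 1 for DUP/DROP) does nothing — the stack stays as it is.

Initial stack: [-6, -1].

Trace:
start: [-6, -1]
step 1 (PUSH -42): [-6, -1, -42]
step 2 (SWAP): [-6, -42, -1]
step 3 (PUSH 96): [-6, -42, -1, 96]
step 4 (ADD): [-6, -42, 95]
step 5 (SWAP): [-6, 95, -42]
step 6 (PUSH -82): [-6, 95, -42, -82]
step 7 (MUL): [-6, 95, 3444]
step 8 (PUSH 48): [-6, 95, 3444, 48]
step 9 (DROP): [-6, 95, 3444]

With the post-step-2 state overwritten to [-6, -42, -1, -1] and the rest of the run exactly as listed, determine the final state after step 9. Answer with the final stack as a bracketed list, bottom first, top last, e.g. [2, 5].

[-6, -42, 95, 82]

state after step 2 := [-6, -42, -1, -1]
step 3 (PUSH 96): [-6, -42, -1, -1, 96]
step 4 (ADD): [-6, -42, -1, 95]
step 5 (SWAP): [-6, -42, 95, -1]
step 6 (PUSH -82): [-6, -42, 95, -1, -82]
step 7 (MUL): [-6, -42, 95, 82]
step 8 (PUSH 48): [-6, -42, 95, 82, 48]
step 9 (DROP): [-6, -42, 95, 82]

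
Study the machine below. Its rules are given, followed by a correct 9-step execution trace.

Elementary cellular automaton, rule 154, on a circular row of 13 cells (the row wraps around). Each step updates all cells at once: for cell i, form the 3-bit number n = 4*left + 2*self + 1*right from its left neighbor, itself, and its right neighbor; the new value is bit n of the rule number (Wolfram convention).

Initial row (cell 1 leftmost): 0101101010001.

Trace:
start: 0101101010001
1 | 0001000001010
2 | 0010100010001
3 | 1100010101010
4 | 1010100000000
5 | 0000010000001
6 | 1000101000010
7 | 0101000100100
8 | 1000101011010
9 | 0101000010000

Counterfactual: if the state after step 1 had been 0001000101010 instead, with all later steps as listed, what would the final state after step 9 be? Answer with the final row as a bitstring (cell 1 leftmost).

state after step 1 := 0001000101010
2 | 0010101000001
3 | 1100000100010
4 | 1010001010100
5 | 0001010000011
6 | 1010001000110
7 | 0001010101100
8 | 0010000001010
9 | 0101000010001

0101000010001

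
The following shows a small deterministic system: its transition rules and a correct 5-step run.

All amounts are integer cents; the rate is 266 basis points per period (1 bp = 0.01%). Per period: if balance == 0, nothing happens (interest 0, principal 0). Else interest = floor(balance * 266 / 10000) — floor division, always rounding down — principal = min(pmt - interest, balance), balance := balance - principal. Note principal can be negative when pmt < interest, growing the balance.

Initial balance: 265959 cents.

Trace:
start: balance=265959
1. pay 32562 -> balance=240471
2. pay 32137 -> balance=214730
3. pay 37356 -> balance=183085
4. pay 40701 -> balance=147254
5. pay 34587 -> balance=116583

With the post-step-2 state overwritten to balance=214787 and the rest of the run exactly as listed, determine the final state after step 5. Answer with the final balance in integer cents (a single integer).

116645

state after step 2 := balance=214787
3. pay 37356 -> balance=183144
4. pay 40701 -> balance=147314
5. pay 34587 -> balance=116645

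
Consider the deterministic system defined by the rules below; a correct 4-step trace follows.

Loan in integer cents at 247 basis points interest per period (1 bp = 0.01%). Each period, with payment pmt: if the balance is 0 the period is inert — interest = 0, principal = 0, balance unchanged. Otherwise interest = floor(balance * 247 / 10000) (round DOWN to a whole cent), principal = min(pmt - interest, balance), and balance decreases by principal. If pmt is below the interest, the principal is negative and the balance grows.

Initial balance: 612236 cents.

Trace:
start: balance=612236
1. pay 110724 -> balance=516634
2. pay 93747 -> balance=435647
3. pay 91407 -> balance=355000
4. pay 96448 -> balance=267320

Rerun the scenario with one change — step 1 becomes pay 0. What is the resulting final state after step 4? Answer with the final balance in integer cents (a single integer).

386453

(re-executing from step 1 with the substitution; state before step 1: balance=612236)
1. pay 0 -> balance=627358
2. pay 93747 -> balance=549106
3. pay 91407 -> balance=471261
4. pay 96448 -> balance=386453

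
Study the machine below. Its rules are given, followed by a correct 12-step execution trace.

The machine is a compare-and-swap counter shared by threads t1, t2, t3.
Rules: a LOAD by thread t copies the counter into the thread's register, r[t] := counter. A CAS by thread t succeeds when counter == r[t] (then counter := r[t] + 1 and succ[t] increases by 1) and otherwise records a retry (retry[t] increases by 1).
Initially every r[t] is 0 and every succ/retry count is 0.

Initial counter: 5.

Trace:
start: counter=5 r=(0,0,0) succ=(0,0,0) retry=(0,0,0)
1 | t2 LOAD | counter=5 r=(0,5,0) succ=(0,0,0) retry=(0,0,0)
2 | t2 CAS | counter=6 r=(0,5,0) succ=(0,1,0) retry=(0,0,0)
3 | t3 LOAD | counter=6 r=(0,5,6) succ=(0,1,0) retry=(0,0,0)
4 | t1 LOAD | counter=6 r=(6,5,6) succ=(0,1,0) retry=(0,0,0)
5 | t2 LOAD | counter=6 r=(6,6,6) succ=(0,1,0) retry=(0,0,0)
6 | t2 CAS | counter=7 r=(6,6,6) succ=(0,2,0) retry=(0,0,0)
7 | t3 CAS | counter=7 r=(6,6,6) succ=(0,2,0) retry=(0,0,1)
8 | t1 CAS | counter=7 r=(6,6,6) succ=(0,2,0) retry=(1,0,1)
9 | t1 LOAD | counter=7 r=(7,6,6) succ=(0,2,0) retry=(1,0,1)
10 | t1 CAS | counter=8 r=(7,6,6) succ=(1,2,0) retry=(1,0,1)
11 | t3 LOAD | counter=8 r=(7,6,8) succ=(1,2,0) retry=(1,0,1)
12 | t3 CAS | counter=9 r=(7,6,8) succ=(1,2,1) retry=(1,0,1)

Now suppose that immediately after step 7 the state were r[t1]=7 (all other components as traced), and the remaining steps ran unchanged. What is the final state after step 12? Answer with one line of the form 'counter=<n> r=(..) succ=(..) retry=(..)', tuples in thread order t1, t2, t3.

counter=10 r=(8,6,9) succ=(2,2,1) retry=(0,0,1)

state after step 7 := counter=7 r=(7,6,6) succ=(0,2,0) retry=(0,0,1)
8 | t1 CAS | counter=8 r=(7,6,6) succ=(1,2,0) retry=(0,0,1)
9 | t1 LOAD | counter=8 r=(8,6,6) succ=(1,2,0) retry=(0,0,1)
10 | t1 CAS | counter=9 r=(8,6,6) succ=(2,2,0) retry=(0,0,1)
11 | t3 LOAD | counter=9 r=(8,6,9) succ=(2,2,0) retry=(0,0,1)
12 | t3 CAS | counter=10 r=(8,6,9) succ=(2,2,1) retry=(0,0,1)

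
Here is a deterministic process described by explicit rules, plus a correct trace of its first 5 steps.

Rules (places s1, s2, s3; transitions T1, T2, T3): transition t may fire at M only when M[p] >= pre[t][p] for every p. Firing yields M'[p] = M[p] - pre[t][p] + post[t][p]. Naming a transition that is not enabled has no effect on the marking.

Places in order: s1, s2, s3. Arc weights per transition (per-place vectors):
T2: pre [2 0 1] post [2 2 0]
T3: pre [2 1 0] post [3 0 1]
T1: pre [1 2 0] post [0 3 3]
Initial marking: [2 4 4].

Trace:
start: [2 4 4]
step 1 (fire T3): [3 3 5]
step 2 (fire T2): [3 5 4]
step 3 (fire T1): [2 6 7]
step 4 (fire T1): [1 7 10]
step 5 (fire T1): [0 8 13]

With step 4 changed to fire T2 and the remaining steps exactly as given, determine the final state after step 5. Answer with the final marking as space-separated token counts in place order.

1 9 9

(re-executing from step 4 with the substitution; state before step 4: [2 6 7])
step 4 (fire T2): [2 8 6]
step 5 (fire T1): [1 9 9]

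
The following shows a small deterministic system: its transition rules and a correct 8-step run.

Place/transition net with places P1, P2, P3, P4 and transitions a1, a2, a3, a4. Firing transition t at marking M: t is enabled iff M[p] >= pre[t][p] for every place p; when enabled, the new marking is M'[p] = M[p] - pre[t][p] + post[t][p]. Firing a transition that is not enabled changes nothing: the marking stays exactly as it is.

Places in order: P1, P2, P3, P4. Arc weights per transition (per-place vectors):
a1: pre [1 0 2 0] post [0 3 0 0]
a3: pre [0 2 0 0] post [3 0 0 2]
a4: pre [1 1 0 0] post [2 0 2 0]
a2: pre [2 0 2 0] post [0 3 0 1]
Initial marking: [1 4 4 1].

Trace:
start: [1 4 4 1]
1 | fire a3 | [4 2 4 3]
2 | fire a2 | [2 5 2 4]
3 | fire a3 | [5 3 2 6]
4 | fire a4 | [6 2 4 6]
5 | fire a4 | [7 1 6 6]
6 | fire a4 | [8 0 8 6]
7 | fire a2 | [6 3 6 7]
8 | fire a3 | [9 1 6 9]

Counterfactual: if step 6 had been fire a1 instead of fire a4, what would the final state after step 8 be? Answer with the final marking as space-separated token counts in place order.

(re-executing from step 6 with the substitution; state before step 6: [7 1 6 6])
6 | fire a1 | [6 4 4 6]
7 | fire a2 | [4 7 2 7]
8 | fire a3 | [7 5 2 9]

7 5 2 9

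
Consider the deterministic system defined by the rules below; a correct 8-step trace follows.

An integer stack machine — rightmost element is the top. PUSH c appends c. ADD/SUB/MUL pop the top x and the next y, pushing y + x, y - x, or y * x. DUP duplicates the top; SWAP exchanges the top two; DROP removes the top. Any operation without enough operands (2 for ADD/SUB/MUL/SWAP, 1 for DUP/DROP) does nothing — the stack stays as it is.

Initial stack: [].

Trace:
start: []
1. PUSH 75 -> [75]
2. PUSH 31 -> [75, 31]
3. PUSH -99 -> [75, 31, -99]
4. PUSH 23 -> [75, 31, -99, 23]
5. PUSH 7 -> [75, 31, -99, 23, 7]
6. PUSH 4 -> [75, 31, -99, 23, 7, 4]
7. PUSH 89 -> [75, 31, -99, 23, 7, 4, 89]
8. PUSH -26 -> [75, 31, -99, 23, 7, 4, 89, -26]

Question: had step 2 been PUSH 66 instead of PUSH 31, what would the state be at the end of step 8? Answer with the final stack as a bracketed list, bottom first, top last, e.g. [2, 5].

[75, 66, -99, 23, 7, 4, 89, -26]

(re-executing from step 2 with the substitution; state before step 2: [75])
2. PUSH 66 -> [75, 66]
3. PUSH -99 -> [75, 66, -99]
4. PUSH 23 -> [75, 66, -99, 23]
5. PUSH 7 -> [75, 66, -99, 23, 7]
6. PUSH 4 -> [75, 66, -99, 23, 7, 4]
7. PUSH 89 -> [75, 66, -99, 23, 7, 4, 89]
8. PUSH -26 -> [75, 66, -99, 23, 7, 4, 89, -26]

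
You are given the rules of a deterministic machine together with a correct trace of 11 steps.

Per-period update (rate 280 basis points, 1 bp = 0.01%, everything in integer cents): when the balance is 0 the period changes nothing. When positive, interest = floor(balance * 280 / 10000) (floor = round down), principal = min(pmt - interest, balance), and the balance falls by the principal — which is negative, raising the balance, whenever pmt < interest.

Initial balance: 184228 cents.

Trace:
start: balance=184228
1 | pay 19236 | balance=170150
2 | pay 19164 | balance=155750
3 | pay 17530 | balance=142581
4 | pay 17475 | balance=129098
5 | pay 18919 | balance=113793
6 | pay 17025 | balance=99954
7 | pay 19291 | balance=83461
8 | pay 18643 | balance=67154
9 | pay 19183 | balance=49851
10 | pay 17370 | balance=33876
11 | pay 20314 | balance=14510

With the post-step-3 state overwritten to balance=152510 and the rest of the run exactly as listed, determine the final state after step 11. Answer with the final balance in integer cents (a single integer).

26894

state after step 3 := balance=152510
4 | pay 17475 | balance=139305
5 | pay 18919 | balance=124286
6 | pay 17025 | balance=110741
7 | pay 19291 | balance=94550
8 | pay 18643 | balance=78554
9 | pay 19183 | balance=61570
10 | pay 17370 | balance=45923
11 | pay 20314 | balance=26894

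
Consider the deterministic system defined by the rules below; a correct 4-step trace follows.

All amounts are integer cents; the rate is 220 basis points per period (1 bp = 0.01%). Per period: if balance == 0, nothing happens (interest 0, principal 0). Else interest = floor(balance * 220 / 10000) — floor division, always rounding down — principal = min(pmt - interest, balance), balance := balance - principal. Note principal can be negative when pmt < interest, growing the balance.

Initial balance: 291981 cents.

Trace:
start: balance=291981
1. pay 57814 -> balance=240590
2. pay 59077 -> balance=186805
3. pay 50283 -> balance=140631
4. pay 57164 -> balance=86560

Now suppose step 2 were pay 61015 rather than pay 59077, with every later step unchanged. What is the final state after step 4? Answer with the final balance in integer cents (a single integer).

(re-executing from step 2 with the substitution; state before step 2: balance=240590)
2. pay 61015 -> balance=184867
3. pay 50283 -> balance=138651
4. pay 57164 -> balance=84537

84537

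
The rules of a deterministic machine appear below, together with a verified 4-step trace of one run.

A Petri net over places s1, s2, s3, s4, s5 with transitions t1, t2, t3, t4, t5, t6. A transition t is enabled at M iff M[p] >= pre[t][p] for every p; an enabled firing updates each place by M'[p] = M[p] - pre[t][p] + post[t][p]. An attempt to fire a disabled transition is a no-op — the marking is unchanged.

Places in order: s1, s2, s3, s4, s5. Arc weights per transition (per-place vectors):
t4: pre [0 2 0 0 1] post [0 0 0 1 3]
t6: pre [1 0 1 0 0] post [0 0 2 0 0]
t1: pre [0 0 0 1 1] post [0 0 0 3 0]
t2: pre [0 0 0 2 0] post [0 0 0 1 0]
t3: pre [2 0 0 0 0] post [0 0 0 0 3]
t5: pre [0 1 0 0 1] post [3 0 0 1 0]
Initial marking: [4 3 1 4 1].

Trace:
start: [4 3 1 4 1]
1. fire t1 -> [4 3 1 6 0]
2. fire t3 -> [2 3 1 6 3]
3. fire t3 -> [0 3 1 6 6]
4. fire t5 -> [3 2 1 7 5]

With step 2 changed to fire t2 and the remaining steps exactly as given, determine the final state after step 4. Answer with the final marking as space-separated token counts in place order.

5 2 1 6 2

(re-executing from step 2 with the substitution; state before step 2: [4 3 1 6 0])
2. fire t2 -> [4 3 1 5 0]
3. fire t3 -> [2 3 1 5 3]
4. fire t5 -> [5 2 1 6 2]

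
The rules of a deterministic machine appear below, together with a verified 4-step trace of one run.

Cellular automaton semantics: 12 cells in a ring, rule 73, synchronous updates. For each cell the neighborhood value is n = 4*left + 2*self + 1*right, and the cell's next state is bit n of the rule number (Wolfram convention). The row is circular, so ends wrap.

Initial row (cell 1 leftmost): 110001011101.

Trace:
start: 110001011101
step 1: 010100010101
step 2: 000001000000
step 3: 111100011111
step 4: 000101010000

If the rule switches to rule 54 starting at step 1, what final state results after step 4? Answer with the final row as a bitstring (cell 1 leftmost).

110111000101

(re-executing steps 1..4 under rule 54; state before step 1: 110001011101)
step 1: 001011100010
step 2: 011100010111
step 3: 100010111000
step 4: 110111000101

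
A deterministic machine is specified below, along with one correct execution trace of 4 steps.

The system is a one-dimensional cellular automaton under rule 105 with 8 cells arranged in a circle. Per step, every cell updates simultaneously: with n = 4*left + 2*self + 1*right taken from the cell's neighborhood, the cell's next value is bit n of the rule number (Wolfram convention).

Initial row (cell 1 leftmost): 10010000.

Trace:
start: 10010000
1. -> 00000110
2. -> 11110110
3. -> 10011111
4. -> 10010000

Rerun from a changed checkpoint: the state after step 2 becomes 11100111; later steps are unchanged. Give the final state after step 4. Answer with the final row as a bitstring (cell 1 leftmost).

state after step 2 := 11100111
3. -> 00100100
4. -> 10000001

10000001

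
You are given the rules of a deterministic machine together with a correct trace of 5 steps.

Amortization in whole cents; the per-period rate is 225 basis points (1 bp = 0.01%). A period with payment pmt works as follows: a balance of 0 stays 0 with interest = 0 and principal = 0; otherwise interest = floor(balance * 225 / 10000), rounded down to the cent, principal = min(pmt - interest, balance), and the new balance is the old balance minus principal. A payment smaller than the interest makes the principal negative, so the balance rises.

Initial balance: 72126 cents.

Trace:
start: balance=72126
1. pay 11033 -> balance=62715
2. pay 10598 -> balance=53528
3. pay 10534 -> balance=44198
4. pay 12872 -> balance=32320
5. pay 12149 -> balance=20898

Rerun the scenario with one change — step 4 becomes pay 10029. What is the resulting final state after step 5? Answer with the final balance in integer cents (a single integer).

(re-executing from step 4 with the substitution; state before step 4: balance=44198)
4. pay 10029 -> balance=35163
5. pay 12149 -> balance=23805

23805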